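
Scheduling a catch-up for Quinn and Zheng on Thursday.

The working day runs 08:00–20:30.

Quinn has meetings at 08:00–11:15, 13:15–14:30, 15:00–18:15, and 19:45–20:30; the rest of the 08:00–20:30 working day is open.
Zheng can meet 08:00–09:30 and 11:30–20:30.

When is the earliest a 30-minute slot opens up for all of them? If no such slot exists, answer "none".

11:30

Quinn free within 08:00–20:30: 11:15–13:15, 14:30–15:00, 18:15–19:45.
Quinn ∩ Zheng: 11:30–13:15, 14:30–15:00, 18:15–19:45.
Windows ≥ 30 min: 11:30–13:15, 14:30–15:00, 18:15–19:45.
Earliest such window starts at 11:30.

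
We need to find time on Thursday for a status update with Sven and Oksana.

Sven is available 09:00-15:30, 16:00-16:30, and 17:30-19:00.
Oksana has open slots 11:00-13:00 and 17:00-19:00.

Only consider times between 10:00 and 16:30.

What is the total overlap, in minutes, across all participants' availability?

Sven ∩ Oksana: 11:00–13:00, 17:30–19:00.
Restricted to 10:00–16:30: 11:00–13:00.
Total common minutes: 120.

120 minutes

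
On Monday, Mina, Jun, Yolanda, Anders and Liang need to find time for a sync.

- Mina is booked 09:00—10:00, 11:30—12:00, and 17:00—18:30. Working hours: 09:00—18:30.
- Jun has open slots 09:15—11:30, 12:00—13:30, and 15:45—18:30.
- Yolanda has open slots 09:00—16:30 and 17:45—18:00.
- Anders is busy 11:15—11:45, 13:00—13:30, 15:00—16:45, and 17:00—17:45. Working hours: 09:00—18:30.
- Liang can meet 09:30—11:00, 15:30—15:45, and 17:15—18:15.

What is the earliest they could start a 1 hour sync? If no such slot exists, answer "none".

Mina free within 09:00–18:30: 10:00–11:30, 12:00–17:00.
Anders free within 09:00–18:30: 09:00–11:15, 11:45–13:00, 13:30–15:00, 16:45–17:00, 17:45–18:30.
Mina ∩ Jun: 10:00–11:30, 12:00–13:30, 15:45–17:00.
Mina ∩ Jun ∩ Yolanda: 10:00–11:30, 12:00–13:30, 15:45–16:30.
Mina ∩ Jun ∩ Yolanda ∩ Anders: 10:00–11:15, 12:00–13:00.
Mina ∩ Jun ∩ Yolanda ∩ Anders ∩ Liang: 10:00–11:00.
Windows ≥ 60 min: 10:00–11:00.
Earliest such window starts at 10:00.

10:00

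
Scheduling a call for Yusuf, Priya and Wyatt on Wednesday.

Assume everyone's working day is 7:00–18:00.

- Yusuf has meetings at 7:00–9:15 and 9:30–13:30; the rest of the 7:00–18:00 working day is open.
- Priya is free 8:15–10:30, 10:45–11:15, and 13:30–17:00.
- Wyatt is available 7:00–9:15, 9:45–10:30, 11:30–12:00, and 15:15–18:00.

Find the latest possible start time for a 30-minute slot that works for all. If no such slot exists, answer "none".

Yusuf free within 07:00–18:00: 09:15–09:30, 13:30–18:00.
Yusuf ∩ Priya: 09:15–09:30, 13:30–17:00.
Yusuf ∩ Priya ∩ Wyatt: 15:15–17:00.
Windows ≥ 30 min: 15:15–17:00.
Latest start in the last window 15:15–17:00 is 17:00 − 30 min = 16:30.

16:30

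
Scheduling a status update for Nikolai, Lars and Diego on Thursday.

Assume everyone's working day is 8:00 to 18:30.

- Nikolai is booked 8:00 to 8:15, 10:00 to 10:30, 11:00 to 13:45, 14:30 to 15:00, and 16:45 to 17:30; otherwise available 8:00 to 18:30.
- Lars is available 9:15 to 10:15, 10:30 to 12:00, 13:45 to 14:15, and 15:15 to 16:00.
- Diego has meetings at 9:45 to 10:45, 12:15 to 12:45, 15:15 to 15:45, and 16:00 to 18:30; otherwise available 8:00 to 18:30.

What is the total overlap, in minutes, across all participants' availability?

Nikolai free within 08:00–18:30: 08:15–10:00, 10:30–11:00, 13:45–14:30, 15:00–16:45, 17:30–18:30.
Diego free within 08:00–18:30: 08:00–09:45, 10:45–12:15, 12:45–15:15, 15:45–16:00.
Nikolai ∩ Lars: 09:15–10:00, 10:30–11:00, 13:45–14:15, 15:15–16:00.
Nikolai ∩ Lars ∩ Diego: 09:15–09:45, 10:45–11:00, 13:45–14:15, 15:45–16:00.
Total common minutes: 30 + 15 + 30 + 15 = 90.

90 minutes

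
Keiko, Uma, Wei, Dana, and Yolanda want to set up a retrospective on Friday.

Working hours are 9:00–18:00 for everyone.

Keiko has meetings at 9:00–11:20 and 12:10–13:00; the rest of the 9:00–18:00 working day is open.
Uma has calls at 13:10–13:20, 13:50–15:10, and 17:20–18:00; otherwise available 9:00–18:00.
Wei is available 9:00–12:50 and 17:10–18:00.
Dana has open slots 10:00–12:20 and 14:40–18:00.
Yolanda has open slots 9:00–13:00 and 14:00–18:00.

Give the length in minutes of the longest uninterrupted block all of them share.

50 minutes

Keiko free within 09:00–18:00: 11:20–12:10, 13:00–18:00.
Uma free within 09:00–18:00: 09:00–13:10, 13:20–13:50, 15:10–17:20.
Keiko ∩ Uma: 11:20–12:10, 13:00–13:10, 13:20–13:50, 15:10–17:20.
Keiko ∩ Uma ∩ Wei: 11:20–12:10, 17:10–17:20.
Keiko ∩ Uma ∩ Wei ∩ Dana: 11:20–12:10, 17:10–17:20.
Keiko ∩ Uma ∩ Wei ∩ Dana ∩ Yolanda: 11:20–12:10, 17:10–17:20.
Common window lengths: 50, 10 min; longest is 50.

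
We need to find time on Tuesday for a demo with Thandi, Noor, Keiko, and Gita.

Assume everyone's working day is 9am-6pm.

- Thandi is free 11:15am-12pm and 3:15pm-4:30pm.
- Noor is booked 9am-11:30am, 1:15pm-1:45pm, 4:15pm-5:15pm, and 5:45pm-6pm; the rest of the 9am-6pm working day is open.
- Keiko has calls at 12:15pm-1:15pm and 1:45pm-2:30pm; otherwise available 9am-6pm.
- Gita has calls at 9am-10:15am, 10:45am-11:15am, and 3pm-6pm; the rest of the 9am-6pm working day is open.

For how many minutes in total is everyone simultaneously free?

Noor free within 09:00–18:00: 11:30–13:15, 13:45–16:15, 17:15–17:45.
Keiko free within 09:00–18:00: 09:00–12:15, 13:15–13:45, 14:30–18:00.
Gita free within 09:00–18:00: 10:15–10:45, 11:15–15:00.
Thandi ∩ Noor: 11:30–12:00, 15:15–16:15.
Thandi ∩ Noor ∩ Keiko: 11:30–12:00, 15:15–16:15.
Thandi ∩ Noor ∩ Keiko ∩ Gita: 11:30–12:00.
Total common minutes: 30.

30 minutes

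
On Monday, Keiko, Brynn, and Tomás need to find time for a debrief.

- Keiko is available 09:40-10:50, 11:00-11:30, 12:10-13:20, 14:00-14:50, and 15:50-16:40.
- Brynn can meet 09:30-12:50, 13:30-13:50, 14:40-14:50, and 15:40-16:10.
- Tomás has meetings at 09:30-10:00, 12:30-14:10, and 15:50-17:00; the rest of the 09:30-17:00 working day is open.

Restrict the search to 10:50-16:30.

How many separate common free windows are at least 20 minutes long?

2

Tomás free within 09:30–17:00: 10:00–12:30, 14:10–15:50.
Keiko ∩ Brynn: 09:40–10:50, 11:00–11:30, 12:10–12:50, 14:40–14:50, 15:50–16:10.
Keiko ∩ Brynn ∩ Tomás: 10:00–10:50, 11:00–11:30, 12:10–12:30, 14:40–14:50.
Restricted to 10:50–16:30: 11:00–11:30, 12:10–12:30, 14:40–14:50.
Windows ≥ 20 min: 11:00–11:30, 12:10–12:30.
That's 2 windows.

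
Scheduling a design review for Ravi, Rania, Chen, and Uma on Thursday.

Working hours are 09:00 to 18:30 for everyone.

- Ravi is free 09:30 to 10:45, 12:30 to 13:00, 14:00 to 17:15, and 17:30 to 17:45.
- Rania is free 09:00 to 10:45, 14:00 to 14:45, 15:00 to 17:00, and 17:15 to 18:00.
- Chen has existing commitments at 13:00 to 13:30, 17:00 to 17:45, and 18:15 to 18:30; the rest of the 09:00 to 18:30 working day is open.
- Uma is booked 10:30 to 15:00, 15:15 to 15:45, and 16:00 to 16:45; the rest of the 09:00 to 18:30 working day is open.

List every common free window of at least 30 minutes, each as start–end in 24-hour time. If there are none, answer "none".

Chen free within 09:00–18:30: 09:00–13:00, 13:30–17:00, 17:45–18:15.
Uma free within 09:00–18:30: 09:00–10:30, 15:00–15:15, 15:45–16:00, 16:45–18:30.
Ravi ∩ Rania: 09:30–10:45, 14:00–14:45, 15:00–17:00, 17:30–17:45.
Ravi ∩ Rania ∩ Chen: 09:30–10:45, 14:00–14:45, 15:00–17:00.
Ravi ∩ Rania ∩ Chen ∩ Uma: 09:30–10:30, 15:00–15:15, 15:45–16:00, 16:45–17:00.
Windows ≥ 30 min: 09:30–10:30.

09:30–10:30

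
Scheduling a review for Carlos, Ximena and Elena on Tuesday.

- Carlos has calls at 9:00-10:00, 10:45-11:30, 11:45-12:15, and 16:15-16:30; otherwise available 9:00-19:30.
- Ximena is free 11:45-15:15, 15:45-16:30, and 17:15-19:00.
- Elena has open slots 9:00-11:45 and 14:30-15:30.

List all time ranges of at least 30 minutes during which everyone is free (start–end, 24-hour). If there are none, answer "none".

14:30–15:15

Carlos free within 09:00–19:30: 10:00–10:45, 11:30–11:45, 12:15–16:15, 16:30–19:30.
Carlos ∩ Ximena: 12:15–15:15, 15:45–16:15, 17:15–19:00.
Carlos ∩ Ximena ∩ Elena: 14:30–15:15.
Windows ≥ 30 min: 14:30–15:15.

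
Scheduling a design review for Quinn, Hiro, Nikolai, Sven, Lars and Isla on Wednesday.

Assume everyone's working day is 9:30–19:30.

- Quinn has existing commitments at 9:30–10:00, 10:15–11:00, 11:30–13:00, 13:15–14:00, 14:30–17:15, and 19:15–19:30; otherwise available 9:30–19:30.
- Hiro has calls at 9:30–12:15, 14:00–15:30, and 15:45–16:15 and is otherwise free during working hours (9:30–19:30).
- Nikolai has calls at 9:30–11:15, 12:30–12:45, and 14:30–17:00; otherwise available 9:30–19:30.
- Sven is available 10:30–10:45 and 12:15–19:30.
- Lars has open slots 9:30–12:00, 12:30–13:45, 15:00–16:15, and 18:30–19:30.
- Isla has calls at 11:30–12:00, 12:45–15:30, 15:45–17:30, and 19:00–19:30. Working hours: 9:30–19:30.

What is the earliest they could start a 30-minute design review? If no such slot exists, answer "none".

18:30

Quinn free within 09:30–19:30: 10:00–10:15, 11:00–11:30, 13:00–13:15, 14:00–14:30, 17:15–19:15.
Hiro free within 09:30–19:30: 12:15–14:00, 15:30–15:45, 16:15–19:30.
Nikolai free within 09:30–19:30: 11:15–12:30, 12:45–14:30, 17:00–19:30.
Isla free within 09:30–19:30: 09:30–11:30, 12:00–12:45, 15:30–15:45, 17:30–19:00.
Quinn ∩ Hiro: 13:00–13:15, 17:15–19:15.
Quinn ∩ Hiro ∩ Nikolai: 13:00–13:15, 17:15–19:15.
Quinn ∩ Hiro ∩ Nikolai ∩ Sven: 13:00–13:15, 17:15–19:15.
Quinn ∩ Hiro ∩ Nikolai ∩ Sven ∩ Lars: 13:00–13:15, 18:30–19:15.
Quinn ∩ Hiro ∩ Nikolai ∩ Sven ∩ Lars ∩ Isla: 18:30–19:00.
Windows ≥ 30 min: 18:30–19:00.
Earliest such window starts at 18:30.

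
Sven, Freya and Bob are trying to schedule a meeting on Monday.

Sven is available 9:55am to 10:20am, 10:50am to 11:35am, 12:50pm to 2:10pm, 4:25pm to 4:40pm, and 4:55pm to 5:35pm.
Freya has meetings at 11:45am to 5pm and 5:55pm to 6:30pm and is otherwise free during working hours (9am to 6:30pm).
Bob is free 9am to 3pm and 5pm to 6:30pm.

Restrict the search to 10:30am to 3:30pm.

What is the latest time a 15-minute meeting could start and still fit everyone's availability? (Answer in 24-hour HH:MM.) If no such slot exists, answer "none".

Freya free within 09:00–18:30: 09:00–11:45, 17:00–17:55.
Sven ∩ Freya: 09:55–10:20, 10:50–11:35, 17:00–17:35.
Sven ∩ Freya ∩ Bob: 09:55–10:20, 10:50–11:35, 17:00–17:35.
Restricted to 10:30–15:30: 10:50–11:35.
Windows ≥ 15 min: 10:50–11:35.
Latest start in the last window 10:50–11:35 is 11:35 − 15 min = 11:20.

11:20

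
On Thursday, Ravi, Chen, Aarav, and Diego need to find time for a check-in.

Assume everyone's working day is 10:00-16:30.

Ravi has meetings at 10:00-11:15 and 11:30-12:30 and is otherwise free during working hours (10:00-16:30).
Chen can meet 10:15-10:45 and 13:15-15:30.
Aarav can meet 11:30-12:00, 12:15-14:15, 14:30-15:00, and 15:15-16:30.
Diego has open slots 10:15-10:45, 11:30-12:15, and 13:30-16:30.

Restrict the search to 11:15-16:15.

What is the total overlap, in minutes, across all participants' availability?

90 minutes

Ravi free within 10:00–16:30: 11:15–11:30, 12:30–16:30.
Ravi ∩ Chen: 13:15–15:30.
Ravi ∩ Chen ∩ Aarav: 13:15–14:15, 14:30–15:00, 15:15–15:30.
Ravi ∩ Chen ∩ Aarav ∩ Diego: 13:30–14:15, 14:30–15:00, 15:15–15:30.
Restricted to 11:15–16:15: 13:30–14:15, 14:30–15:00, 15:15–15:30.
Total common minutes: 45 + 30 + 15 = 90.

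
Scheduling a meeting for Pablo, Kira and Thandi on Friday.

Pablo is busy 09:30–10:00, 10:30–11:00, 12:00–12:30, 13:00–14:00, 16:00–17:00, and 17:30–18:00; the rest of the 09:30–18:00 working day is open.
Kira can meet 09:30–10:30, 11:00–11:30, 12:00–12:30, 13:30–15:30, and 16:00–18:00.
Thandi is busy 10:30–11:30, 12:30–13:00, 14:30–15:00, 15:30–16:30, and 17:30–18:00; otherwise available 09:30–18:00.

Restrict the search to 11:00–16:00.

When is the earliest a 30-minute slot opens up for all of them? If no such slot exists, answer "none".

14:00

Pablo free within 09:30–18:00: 10:00–10:30, 11:00–12:00, 12:30–13:00, 14:00–16:00, 17:00–17:30.
Thandi free within 09:30–18:00: 09:30–10:30, 11:30–12:30, 13:00–14:30, 15:00–15:30, 16:30–17:30.
Pablo ∩ Kira: 10:00–10:30, 11:00–11:30, 14:00–15:30, 17:00–17:30.
Pablo ∩ Kira ∩ Thandi: 10:00–10:30, 14:00–14:30, 15:00–15:30, 17:00–17:30.
Restricted to 11:00–16:00: 14:00–14:30, 15:00–15:30.
Windows ≥ 30 min: 14:00–14:30, 15:00–15:30.
Earliest such window starts at 14:00.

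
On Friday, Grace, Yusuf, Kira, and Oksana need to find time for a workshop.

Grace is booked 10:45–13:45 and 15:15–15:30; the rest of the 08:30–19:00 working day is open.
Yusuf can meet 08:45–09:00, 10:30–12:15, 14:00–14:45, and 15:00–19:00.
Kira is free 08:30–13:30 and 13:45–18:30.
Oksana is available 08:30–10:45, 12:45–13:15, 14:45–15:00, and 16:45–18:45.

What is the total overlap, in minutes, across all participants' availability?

135 minutes

Grace free within 08:30–19:00: 08:30–10:45, 13:45–15:15, 15:30–19:00.
Grace ∩ Yusuf: 08:45–09:00, 10:30–10:45, 14:00–14:45, 15:00–15:15, 15:30–19:00.
Grace ∩ Yusuf ∩ Kira: 08:45–09:00, 10:30–10:45, 14:00–14:45, 15:00–15:15, 15:30–18:30.
Grace ∩ Yusuf ∩ Kira ∩ Oksana: 08:45–09:00, 10:30–10:45, 16:45–18:30.
Total common minutes: 15 + 15 + 105 = 135.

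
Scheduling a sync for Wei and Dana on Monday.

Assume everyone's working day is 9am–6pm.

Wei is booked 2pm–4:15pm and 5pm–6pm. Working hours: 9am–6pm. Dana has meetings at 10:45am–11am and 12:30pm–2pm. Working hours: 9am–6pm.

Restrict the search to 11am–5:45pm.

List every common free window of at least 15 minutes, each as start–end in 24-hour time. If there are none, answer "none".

Wei free within 09:00–18:00: 09:00–14:00, 16:15–17:00.
Dana free within 09:00–18:00: 09:00–10:45, 11:00–12:30, 14:00–18:00.
Wei ∩ Dana: 09:00–10:45, 11:00–12:30, 16:15–17:00.
Restricted to 11:00–17:45: 11:00–12:30, 16:15–17:00.
Windows ≥ 15 min: 11:00–12:30, 16:15–17:00.

11:00–12:30, 16:15–17:00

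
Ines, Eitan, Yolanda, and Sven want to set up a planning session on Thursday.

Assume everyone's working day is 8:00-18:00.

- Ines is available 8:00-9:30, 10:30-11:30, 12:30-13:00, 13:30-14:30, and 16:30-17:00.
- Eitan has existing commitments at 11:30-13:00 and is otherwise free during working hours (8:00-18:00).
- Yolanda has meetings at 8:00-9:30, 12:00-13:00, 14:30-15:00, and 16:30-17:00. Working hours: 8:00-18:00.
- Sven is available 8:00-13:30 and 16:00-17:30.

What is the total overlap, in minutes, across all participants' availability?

60 minutes

Eitan free within 08:00–18:00: 08:00–11:30, 13:00–18:00.
Yolanda free within 08:00–18:00: 09:30–12:00, 13:00–14:30, 15:00–16:30, 17:00–18:00.
Ines ∩ Eitan: 08:00–09:30, 10:30–11:30, 13:30–14:30, 16:30–17:00.
Ines ∩ Eitan ∩ Yolanda: 10:30–11:30, 13:30–14:30.
Ines ∩ Eitan ∩ Yolanda ∩ Sven: 10:30–11:30.
Total common minutes: 60.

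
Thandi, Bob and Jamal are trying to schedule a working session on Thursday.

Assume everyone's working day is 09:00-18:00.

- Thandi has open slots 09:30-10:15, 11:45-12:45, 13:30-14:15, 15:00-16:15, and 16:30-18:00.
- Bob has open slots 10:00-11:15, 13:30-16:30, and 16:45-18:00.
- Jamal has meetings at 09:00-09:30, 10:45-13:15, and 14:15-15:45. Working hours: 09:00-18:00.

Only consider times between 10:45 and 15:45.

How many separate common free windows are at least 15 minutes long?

Jamal free within 09:00–18:00: 09:30–10:45, 13:15–14:15, 15:45–18:00.
Thandi ∩ Bob: 10:00–10:15, 13:30–14:15, 15:00–16:15, 16:45–18:00.
Thandi ∩ Bob ∩ Jamal: 10:00–10:15, 13:30–14:15, 15:45–16:15, 16:45–18:00.
Restricted to 10:45–15:45: 13:30–14:15.
Windows ≥ 15 min: 13:30–14:15.
That's 1 window.

1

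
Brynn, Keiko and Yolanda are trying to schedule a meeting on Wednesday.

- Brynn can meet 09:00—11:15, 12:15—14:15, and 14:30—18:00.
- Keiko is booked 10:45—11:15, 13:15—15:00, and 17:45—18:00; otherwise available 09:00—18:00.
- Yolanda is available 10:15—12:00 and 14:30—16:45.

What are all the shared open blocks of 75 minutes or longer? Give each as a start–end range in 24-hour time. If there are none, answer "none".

Keiko free within 09:00–18:00: 09:00–10:45, 11:15–13:15, 15:00–17:45.
Brynn ∩ Keiko: 09:00–10:45, 12:15–13:15, 15:00–17:45.
Brynn ∩ Keiko ∩ Yolanda: 10:15–10:45, 15:00–16:45.
Windows ≥ 75 min: 15:00–16:45.

15:00–16:45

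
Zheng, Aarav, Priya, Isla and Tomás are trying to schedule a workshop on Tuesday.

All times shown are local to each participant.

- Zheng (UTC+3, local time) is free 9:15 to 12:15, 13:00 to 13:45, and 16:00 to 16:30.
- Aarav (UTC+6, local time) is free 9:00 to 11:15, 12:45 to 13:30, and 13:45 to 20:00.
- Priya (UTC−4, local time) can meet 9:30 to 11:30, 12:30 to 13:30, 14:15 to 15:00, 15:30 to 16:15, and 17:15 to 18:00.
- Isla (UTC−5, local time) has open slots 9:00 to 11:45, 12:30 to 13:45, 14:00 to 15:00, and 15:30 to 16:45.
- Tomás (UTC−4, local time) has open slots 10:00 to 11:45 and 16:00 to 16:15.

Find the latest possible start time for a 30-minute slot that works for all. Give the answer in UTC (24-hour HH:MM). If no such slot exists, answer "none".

none

Zheng → UTC: 06:15–09:15, 10:00–10:45, 13:00–13:30.
Aarav → UTC: 03:00–05:15, 06:45–07:30, 07:45–14:00.
Priya → UTC: 13:30–15:30, 16:30–17:30, 18:15–19:00, 19:30–20:15, 21:15–22:00.
Isla → UTC: 14:00–16:45, 17:30–18:45, 19:00–20:00, 20:30–21:45.
Tomás → UTC: 14:00–15:45, 20:00–20:15.
Zheng ∩ Aarav: 06:45–07:30, 07:45–09:15, 10:00–10:45, 13:00–13:30.
Zheng ∩ Aarav ∩ Priya: (none).
Zheng ∩ Aarav ∩ Priya ∩ Isla: (none).
Zheng ∩ Aarav ∩ Priya ∩ Isla ∩ Tomás: (none).
Windows ≥ 30 min: (none).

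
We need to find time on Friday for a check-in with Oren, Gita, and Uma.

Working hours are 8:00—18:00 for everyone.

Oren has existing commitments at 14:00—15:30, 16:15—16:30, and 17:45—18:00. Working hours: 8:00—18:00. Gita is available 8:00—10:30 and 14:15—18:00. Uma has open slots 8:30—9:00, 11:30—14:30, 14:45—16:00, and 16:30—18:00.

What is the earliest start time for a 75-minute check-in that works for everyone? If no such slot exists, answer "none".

Oren free within 08:00–18:00: 08:00–14:00, 15:30–16:15, 16:30–17:45.
Oren ∩ Gita: 08:00–10:30, 15:30–16:15, 16:30–17:45.
Oren ∩ Gita ∩ Uma: 08:30–09:00, 15:30–16:00, 16:30–17:45.
Windows ≥ 75 min: 16:30–17:45.
Earliest such window starts at 16:30.

16:30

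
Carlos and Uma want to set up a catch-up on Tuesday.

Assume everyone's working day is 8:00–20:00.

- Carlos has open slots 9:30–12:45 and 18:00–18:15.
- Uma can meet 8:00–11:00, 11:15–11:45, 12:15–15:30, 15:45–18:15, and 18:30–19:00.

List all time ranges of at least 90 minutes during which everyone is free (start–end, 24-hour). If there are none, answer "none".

Carlos ∩ Uma: 09:30–11:00, 11:15–11:45, 12:15–12:45, 18:00–18:15.
Windows ≥ 90 min: 09:30–11:00.

09:30–11:00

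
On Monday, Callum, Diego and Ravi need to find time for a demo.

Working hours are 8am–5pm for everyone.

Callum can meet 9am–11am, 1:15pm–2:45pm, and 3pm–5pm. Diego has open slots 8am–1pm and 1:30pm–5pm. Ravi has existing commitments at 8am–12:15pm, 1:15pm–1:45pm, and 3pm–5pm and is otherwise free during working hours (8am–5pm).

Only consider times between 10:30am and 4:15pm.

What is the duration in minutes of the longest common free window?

Ravi free within 08:00–17:00: 12:15–13:15, 13:45–15:00.
Callum ∩ Diego: 09:00–11:00, 13:30–14:45, 15:00–17:00.
Callum ∩ Diego ∩ Ravi: 13:45–14:45.
Restricted to 10:30–16:15: 13:45–14:45.
Single common window of 60 minutes.

60 minutes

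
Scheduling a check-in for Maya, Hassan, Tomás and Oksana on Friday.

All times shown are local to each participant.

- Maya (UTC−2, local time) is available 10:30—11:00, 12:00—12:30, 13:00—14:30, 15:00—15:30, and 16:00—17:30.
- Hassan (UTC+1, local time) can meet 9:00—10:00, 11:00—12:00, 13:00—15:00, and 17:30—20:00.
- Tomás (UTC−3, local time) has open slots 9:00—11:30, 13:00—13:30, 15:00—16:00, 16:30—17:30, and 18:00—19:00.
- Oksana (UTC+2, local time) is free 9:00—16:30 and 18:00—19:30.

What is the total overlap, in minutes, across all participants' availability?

30 minutes

Maya → UTC: 12:30–13:00, 14:00–14:30, 15:00–16:30, 17:00–17:30, 18:00–19:30.
Hassan → UTC: 08:00–09:00, 10:00–11:00, 12:00–14:00, 16:30–19:00.
Tomás → UTC: 12:00–14:30, 16:00–16:30, 18:00–19:00, 19:30–20:30, 21:00–22:00.
Oksana → UTC: 07:00–14:30, 16:00–17:30.
Maya ∩ Hassan: 12:30–13:00, 17:00–17:30, 18:00–19:00.
Maya ∩ Hassan ∩ Tomás: 12:30–13:00, 18:00–19:00.
Maya ∩ Hassan ∩ Tomás ∩ Oksana: 12:30–13:00.
Total common minutes: 30.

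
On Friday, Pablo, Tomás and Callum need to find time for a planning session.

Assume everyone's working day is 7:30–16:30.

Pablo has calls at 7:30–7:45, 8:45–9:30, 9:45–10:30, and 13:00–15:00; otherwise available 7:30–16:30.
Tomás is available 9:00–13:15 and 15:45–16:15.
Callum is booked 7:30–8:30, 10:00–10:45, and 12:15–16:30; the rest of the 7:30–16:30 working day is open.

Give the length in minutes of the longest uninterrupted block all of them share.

90 minutes

Pablo free within 07:30–16:30: 07:45–08:45, 09:30–09:45, 10:30–13:00, 15:00–16:30.
Callum free within 07:30–16:30: 08:30–10:00, 10:45–12:15.
Pablo ∩ Tomás: 09:30–09:45, 10:30–13:00, 15:45–16:15.
Pablo ∩ Tomás ∩ Callum: 09:30–09:45, 10:45–12:15.
Common window lengths: 15, 90 min; longest is 90.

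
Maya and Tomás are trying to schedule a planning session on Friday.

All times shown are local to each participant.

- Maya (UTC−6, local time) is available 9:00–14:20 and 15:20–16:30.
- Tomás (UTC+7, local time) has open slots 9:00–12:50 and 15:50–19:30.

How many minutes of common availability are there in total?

Maya → UTC: 15:00–20:20, 21:20–22:30.
Tomás → UTC: 02:00–05:50, 08:50–12:30.
Maya ∩ Tomás: (none).
Total common minutes: 0.

0 minutes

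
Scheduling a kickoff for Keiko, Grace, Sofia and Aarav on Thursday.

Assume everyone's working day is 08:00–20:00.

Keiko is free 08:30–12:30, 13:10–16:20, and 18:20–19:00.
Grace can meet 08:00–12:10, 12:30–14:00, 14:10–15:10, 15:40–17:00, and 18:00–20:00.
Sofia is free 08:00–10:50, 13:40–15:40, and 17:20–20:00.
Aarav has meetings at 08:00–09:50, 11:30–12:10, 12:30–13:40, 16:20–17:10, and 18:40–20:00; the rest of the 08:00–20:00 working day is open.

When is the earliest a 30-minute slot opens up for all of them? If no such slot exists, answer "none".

09:50

Aarav free within 08:00–20:00: 09:50–11:30, 12:10–12:30, 13:40–16:20, 17:10–18:40.
Keiko ∩ Grace: 08:30–12:10, 13:10–14:00, 14:10–15:10, 15:40–16:20, 18:20–19:00.
Keiko ∩ Grace ∩ Sofia: 08:30–10:50, 13:40–14:00, 14:10–15:10, 18:20–19:00.
Keiko ∩ Grace ∩ Sofia ∩ Aarav: 09:50–10:50, 13:40–14:00, 14:10–15:10, 18:20–18:40.
Windows ≥ 30 min: 09:50–10:50, 14:10–15:10.
Earliest such window starts at 09:50.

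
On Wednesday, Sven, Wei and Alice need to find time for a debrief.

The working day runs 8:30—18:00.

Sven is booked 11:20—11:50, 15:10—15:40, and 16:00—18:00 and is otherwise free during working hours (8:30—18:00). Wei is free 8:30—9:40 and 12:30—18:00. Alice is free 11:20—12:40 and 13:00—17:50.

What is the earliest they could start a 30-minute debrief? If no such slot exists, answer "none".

Sven free within 08:30–18:00: 08:30–11:20, 11:50–15:10, 15:40–16:00.
Sven ∩ Wei: 08:30–09:40, 12:30–15:10, 15:40–16:00.
Sven ∩ Wei ∩ Alice: 12:30–12:40, 13:00–15:10, 15:40–16:00.
Windows ≥ 30 min: 13:00–15:10.
Earliest such window starts at 13:00.

13:00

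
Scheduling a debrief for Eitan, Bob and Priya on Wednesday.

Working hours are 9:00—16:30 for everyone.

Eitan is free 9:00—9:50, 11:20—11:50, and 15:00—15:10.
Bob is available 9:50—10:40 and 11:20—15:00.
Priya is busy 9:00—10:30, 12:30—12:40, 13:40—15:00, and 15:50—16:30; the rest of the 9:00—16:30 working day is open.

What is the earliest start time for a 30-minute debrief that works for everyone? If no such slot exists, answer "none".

Priya free within 09:00–16:30: 10:30–12:30, 12:40–13:40, 15:00–15:50.
Eitan ∩ Bob: 11:20–11:50.
Eitan ∩ Bob ∩ Priya: 11:20–11:50.
Windows ≥ 30 min: 11:20–11:50.
Earliest such window starts at 11:20.

11:20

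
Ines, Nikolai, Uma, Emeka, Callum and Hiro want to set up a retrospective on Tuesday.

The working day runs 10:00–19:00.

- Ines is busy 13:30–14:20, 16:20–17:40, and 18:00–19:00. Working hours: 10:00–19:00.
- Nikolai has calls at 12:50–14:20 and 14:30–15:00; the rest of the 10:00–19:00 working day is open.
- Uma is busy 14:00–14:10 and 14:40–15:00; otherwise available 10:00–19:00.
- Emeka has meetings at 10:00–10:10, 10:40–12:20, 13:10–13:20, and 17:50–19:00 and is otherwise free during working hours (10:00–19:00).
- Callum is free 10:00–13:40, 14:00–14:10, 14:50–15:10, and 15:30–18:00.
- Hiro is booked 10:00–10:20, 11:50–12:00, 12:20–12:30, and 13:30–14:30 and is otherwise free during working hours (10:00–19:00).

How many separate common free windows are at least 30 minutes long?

1

Ines free within 10:00–19:00: 10:00–13:30, 14:20–16:20, 17:40–18:00.
Nikolai free within 10:00–19:00: 10:00–12:50, 14:20–14:30, 15:00–19:00.
Uma free within 10:00–19:00: 10:00–14:00, 14:10–14:40, 15:00–19:00.
Emeka free within 10:00–19:00: 10:10–10:40, 12:20–13:10, 13:20–17:50.
Hiro free within 10:00–19:00: 10:20–11:50, 12:00–12:20, 12:30–13:30, 14:30–19:00.
Ines ∩ Nikolai: 10:00–12:50, 14:20–14:30, 15:00–16:20, 17:40–18:00.
Ines ∩ Nikolai ∩ Uma: 10:00–12:50, 14:20–14:30, 15:00–16:20, 17:40–18:00.
Ines ∩ Nikolai ∩ Uma ∩ Emeka: 10:10–10:40, 12:20–12:50, 14:20–14:30, 15:00–16:20, 17:40–17:50.
Ines ∩ Nikolai ∩ Uma ∩ Emeka ∩ Callum: 10:10–10:40, 12:20–12:50, 15:00–15:10, 15:30–16:20, 17:40–17:50.
Ines ∩ Nikolai ∩ Uma ∩ Emeka ∩ Callum ∩ Hiro: 10:20–10:40, 12:30–12:50, 15:00–15:10, 15:30–16:20, 17:40–17:50.
Windows ≥ 30 min: 15:30–16:20.
That's 1 window.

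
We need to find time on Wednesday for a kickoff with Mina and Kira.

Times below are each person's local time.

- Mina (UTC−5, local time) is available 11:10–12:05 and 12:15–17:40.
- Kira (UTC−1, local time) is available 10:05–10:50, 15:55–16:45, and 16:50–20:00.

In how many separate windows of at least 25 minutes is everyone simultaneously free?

2

Mina → UTC: 16:10–17:05, 17:15–22:40.
Kira → UTC: 11:05–11:50, 16:55–17:45, 17:50–21:00.
Mina ∩ Kira: 16:55–17:05, 17:15–17:45, 17:50–21:00.
Windows ≥ 25 min: 17:15–17:45, 17:50–21:00.
That's 2 windows.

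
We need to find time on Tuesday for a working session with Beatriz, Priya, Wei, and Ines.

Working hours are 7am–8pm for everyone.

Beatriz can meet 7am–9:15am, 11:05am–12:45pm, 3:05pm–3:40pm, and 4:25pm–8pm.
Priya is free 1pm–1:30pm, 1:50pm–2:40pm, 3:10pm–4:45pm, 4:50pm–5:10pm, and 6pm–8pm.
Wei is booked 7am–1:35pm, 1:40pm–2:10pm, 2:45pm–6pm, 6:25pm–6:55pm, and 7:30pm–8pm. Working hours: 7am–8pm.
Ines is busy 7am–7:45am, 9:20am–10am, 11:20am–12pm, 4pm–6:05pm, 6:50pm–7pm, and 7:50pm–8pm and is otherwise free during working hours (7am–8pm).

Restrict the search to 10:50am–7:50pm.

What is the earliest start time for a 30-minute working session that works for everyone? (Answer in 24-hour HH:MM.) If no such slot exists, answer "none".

Wei free within 07:00–20:00: 13:35–13:40, 14:10–14:45, 18:00–18:25, 18:55–19:30.
Ines free within 07:00–20:00: 07:45–09:20, 10:00–11:20, 12:00–16:00, 18:05–18:50, 19:00–19:50.
Beatriz ∩ Priya: 15:10–15:40, 16:25–16:45, 16:50–17:10, 18:00–20:00.
Beatriz ∩ Priya ∩ Wei: 18:00–18:25, 18:55–19:30.
Beatriz ∩ Priya ∩ Wei ∩ Ines: 18:05–18:25, 19:00–19:30.
Restricted to 10:50–19:50: 18:05–18:25, 19:00–19:30.
Windows ≥ 30 min: 19:00–19:30.
Earliest such window starts at 19:00.

19:00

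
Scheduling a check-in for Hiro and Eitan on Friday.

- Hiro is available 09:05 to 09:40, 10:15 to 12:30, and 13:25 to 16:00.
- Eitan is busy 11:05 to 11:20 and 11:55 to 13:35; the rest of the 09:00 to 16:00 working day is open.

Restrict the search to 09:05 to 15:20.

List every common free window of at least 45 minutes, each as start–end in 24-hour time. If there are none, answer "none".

Eitan free within 09:00–16:00: 09:00–11:05, 11:20–11:55, 13:35–16:00.
Hiro ∩ Eitan: 09:05–09:40, 10:15–11:05, 11:20–11:55, 13:35–16:00.
Restricted to 09:05–15:20: 09:05–09:40, 10:15–11:05, 11:20–11:55, 13:35–15:20.
Windows ≥ 45 min: 10:15–11:05, 13:35–15:20.

10:15–11:05, 13:35–15:20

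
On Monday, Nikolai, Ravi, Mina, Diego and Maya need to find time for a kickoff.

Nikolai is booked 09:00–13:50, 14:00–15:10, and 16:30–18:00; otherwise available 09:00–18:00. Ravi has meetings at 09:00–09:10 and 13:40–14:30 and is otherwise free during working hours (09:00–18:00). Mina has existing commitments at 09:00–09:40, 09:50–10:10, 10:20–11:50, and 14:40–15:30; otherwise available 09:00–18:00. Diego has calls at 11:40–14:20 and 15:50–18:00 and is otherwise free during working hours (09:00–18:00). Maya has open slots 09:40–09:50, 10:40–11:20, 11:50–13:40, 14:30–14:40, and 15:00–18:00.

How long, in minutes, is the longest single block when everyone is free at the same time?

Nikolai free within 09:00–18:00: 13:50–14:00, 15:10–16:30.
Ravi free within 09:00–18:00: 09:10–13:40, 14:30–18:00.
Mina free within 09:00–18:00: 09:40–09:50, 10:10–10:20, 11:50–14:40, 15:30–18:00.
Diego free within 09:00–18:00: 09:00–11:40, 14:20–15:50.
Nikolai ∩ Ravi: 15:10–16:30.
Nikolai ∩ Ravi ∩ Mina: 15:30–16:30.
Nikolai ∩ Ravi ∩ Mina ∩ Diego: 15:30–15:50.
Nikolai ∩ Ravi ∩ Mina ∩ Diego ∩ Maya: 15:30–15:50.
Single common window of 20 minutes.

20 minutes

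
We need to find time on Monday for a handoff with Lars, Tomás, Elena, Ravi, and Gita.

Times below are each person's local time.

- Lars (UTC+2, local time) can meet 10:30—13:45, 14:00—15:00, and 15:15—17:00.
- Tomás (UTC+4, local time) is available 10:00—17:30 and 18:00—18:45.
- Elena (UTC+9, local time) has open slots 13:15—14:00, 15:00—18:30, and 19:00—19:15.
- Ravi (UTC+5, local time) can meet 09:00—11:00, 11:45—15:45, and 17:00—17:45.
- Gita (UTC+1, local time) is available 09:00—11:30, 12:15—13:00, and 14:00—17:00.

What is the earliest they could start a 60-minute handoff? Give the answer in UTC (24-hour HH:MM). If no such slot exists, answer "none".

Lars → UTC: 08:30–11:45, 12:00–13:00, 13:15–15:00.
Tomás → UTC: 06:00–13:30, 14:00–14:45.
Elena → UTC: 04:15–05:00, 06:00–09:30, 10:00–10:15.
Ravi → UTC: 04:00–06:00, 06:45–10:45, 12:00–12:45.
Gita → UTC: 08:00–10:30, 11:15–12:00, 13:00–16:00.
Lars ∩ Tomás: 08:30–11:45, 12:00–13:00, 13:15–13:30, 14:00–14:45.
Lars ∩ Tomás ∩ Elena: 08:30–09:30, 10:00–10:15.
Lars ∩ Tomás ∩ Elena ∩ Ravi: 08:30–09:30, 10:00–10:15.
Lars ∩ Tomás ∩ Elena ∩ Ravi ∩ Gita: 08:30–09:30, 10:00–10:15.
Windows ≥ 60 min: 08:30–09:30.
Earliest such window starts at 08:30.

08:30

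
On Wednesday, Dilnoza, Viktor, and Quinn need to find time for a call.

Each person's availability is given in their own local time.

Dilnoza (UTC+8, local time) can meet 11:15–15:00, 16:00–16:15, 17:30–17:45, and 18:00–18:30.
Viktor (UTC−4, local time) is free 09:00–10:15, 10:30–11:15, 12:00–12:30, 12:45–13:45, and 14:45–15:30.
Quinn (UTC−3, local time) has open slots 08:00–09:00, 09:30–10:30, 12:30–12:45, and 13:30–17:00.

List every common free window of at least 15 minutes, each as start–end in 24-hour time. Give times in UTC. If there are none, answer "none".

none

Dilnoza → UTC: 03:15–07:00, 08:00–08:15, 09:30–09:45, 10:00–10:30.
Viktor → UTC: 13:00–14:15, 14:30–15:15, 16:00–16:30, 16:45–17:45, 18:45–19:30.
Quinn → UTC: 11:00–12:00, 12:30–13:30, 15:30–15:45, 16:30–20:00.
Dilnoza ∩ Viktor: (none).
Dilnoza ∩ Viktor ∩ Quinn: (none).
Windows ≥ 15 min: (none).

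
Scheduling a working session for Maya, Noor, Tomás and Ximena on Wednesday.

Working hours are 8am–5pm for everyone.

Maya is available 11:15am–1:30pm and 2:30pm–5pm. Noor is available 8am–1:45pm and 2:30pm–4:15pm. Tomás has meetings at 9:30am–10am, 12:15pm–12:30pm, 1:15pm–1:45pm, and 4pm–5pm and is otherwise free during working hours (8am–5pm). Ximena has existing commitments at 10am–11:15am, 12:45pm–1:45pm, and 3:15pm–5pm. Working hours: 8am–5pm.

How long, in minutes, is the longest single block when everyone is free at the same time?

60 minutes

Tomás free within 08:00–17:00: 08:00–09:30, 10:00–12:15, 12:30–13:15, 13:45–16:00.
Ximena free within 08:00–17:00: 08:00–10:00, 11:15–12:45, 13:45–15:15.
Maya ∩ Noor: 11:15–13:30, 14:30–16:15.
Maya ∩ Noor ∩ Tomás: 11:15–12:15, 12:30–13:15, 14:30–16:00.
Maya ∩ Noor ∩ Tomás ∩ Ximena: 11:15–12:15, 12:30–12:45, 14:30–15:15.
Common window lengths: 60, 15, 45 min; longest is 60.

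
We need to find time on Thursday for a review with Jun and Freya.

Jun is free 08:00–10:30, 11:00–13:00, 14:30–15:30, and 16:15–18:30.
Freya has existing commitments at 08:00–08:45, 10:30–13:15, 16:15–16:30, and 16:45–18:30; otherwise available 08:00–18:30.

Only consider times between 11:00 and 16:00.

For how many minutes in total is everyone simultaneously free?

Freya free within 08:00–18:30: 08:45–10:30, 13:15–16:15, 16:30–16:45.
Jun ∩ Freya: 08:45–10:30, 14:30–15:30, 16:30–16:45.
Restricted to 11:00–16:00: 14:30–15:30.
Total common minutes: 60.

60 minutes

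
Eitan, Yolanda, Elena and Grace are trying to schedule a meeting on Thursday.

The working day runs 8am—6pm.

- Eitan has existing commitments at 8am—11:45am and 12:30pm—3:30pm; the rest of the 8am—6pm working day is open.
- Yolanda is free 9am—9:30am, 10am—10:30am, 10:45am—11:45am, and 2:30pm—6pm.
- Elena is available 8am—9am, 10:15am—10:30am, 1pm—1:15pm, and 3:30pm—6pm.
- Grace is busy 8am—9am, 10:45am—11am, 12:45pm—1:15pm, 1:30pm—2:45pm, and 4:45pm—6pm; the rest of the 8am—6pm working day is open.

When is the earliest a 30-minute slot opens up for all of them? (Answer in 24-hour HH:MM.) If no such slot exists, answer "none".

Eitan free within 08:00–18:00: 11:45–12:30, 15:30–18:00.
Grace free within 08:00–18:00: 09:00–10:45, 11:00–12:45, 13:15–13:30, 14:45–16:45.
Eitan ∩ Yolanda: 15:30–18:00.
Eitan ∩ Yolanda ∩ Elena: 15:30–18:00.
Eitan ∩ Yolanda ∩ Elena ∩ Grace: 15:30–16:45.
Windows ≥ 30 min: 15:30–16:45.
Earliest such window starts at 15:30.

15:30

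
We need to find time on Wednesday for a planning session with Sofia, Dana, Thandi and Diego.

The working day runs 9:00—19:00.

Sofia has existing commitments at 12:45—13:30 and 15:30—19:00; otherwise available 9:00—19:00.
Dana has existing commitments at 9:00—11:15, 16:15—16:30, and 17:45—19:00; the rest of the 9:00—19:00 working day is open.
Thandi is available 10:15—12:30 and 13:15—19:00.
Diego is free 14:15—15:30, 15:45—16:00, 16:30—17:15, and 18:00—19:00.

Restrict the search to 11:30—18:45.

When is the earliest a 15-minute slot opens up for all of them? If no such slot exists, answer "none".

14:15

Sofia free within 09:00–19:00: 09:00–12:45, 13:30–15:30.
Dana free within 09:00–19:00: 11:15–16:15, 16:30–17:45.
Sofia ∩ Dana: 11:15–12:45, 13:30–15:30.
Sofia ∩ Dana ∩ Thandi: 11:15–12:30, 13:30–15:30.
Sofia ∩ Dana ∩ Thandi ∩ Diego: 14:15–15:30.
Restricted to 11:30–18:45: 14:15–15:30.
Windows ≥ 15 min: 14:15–15:30.
Earliest such window starts at 14:15.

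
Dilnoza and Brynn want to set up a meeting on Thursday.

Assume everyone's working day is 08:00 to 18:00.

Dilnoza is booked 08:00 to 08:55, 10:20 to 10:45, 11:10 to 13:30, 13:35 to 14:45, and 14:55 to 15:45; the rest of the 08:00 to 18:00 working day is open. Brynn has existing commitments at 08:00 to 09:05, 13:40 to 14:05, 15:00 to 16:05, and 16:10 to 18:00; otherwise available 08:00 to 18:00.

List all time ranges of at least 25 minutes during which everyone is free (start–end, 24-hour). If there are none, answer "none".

Dilnoza free within 08:00–18:00: 08:55–10:20, 10:45–11:10, 13:30–13:35, 14:45–14:55, 15:45–18:00.
Brynn free within 08:00–18:00: 09:05–13:40, 14:05–15:00, 16:05–16:10.
Dilnoza ∩ Brynn: 09:05–10:20, 10:45–11:10, 13:30–13:35, 14:45–14:55, 16:05–16:10.
Windows ≥ 25 min: 09:05–10:20, 10:45–11:10.

09:05–10:20, 10:45–11:10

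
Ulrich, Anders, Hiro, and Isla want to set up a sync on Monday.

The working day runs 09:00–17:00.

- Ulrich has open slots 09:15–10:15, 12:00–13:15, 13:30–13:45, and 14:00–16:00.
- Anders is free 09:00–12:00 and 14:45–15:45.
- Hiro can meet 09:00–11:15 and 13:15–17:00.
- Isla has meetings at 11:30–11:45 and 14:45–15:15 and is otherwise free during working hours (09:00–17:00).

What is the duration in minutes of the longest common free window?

60 minutes

Isla free within 09:00–17:00: 09:00–11:30, 11:45–14:45, 15:15–17:00.
Ulrich ∩ Anders: 09:15–10:15, 14:45–15:45.
Ulrich ∩ Anders ∩ Hiro: 09:15–10:15, 14:45–15:45.
Ulrich ∩ Anders ∩ Hiro ∩ Isla: 09:15–10:15, 15:15–15:45.
Common window lengths: 60, 30 min; longest is 60.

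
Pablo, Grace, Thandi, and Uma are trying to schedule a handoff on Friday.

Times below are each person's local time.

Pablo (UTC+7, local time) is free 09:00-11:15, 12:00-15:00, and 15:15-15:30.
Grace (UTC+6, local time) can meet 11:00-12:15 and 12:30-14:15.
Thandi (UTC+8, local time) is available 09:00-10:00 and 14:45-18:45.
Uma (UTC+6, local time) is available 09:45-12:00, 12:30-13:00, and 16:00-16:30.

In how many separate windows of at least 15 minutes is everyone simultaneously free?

Pablo → UTC: 02:00–04:15, 05:00–08:00, 08:15–08:30.
Grace → UTC: 05:00–06:15, 06:30–08:15.
Thandi → UTC: 01:00–02:00, 06:45–10:45.
Uma → UTC: 03:45–06:00, 06:30–07:00, 10:00–10:30.
Pablo ∩ Grace: 05:00–06:15, 06:30–08:00.
Pablo ∩ Grace ∩ Thandi: 06:45–08:00.
Pablo ∩ Grace ∩ Thandi ∩ Uma: 06:45–07:00.
Windows ≥ 15 min: 06:45–07:00.
That's 1 window.

1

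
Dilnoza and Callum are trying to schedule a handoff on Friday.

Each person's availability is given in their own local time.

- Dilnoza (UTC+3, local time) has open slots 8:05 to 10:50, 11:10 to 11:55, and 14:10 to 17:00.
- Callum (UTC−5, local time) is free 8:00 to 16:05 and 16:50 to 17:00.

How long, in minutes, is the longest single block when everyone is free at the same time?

60 minutes

Dilnoza → UTC: 05:05–07:50, 08:10–08:55, 11:10–14:00.
Callum → UTC: 13:00–21:05, 21:50–22:00.
Dilnoza ∩ Callum: 13:00–14:00.
Single common window of 60 minutes.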